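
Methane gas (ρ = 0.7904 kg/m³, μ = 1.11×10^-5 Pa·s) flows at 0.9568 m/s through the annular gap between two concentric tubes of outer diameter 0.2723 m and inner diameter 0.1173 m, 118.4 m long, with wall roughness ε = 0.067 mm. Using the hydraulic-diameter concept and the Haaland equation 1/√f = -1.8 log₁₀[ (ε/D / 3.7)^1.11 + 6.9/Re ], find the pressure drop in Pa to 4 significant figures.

Hydraulic diameter D_h = 4A/P = D_o - D_i = 0.2723 - 0.1173 = 0.155 m.
Re = ρVD_h/μ = 0.7904·0.9568·0.155/1.11e-05 = 1.056e+04.
ε/D_h = 6.7e-05/0.155 = 0.000432; Haaland gives 1/√f = -1.8 log₁₀[4.31e-05+0.000653] = 5.683, so f = 0.03097.
ΔP = f(L/D_h)(ρV²/2) = 0.03097·118.4/0.155·0.3618 = 8.558 Pa.

ΔP ≈ 8.558 Pa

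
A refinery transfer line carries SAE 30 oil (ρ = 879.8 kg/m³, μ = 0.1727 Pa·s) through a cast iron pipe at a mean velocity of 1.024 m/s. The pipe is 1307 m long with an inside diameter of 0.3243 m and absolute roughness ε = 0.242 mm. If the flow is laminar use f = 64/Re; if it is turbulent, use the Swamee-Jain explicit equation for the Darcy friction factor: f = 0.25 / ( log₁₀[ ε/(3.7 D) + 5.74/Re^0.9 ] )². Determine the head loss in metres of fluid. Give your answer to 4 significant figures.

Reynolds number Re = ρVD/μ = 879.8 · 1.024 · 0.3243 / 0.173 = 1692.
Re < 2300 → laminar flow, so f = 64/Re = 64/1692 = 0.03783 (the turbulent correlation is not needed).
Darcy-Weisbach: ΔP = f(L/D)(ρV²/2) = 0.03783·(1307/0.3243)·(879.8·1.024²/2) = 0.03783·4030·461.3 = 7.033e+04 Pa.
Head loss h_f = ΔP/(ρg) = 7.033e+04/(879.8·9.81) = 8.148 m.

h_f ≈ 8.148 m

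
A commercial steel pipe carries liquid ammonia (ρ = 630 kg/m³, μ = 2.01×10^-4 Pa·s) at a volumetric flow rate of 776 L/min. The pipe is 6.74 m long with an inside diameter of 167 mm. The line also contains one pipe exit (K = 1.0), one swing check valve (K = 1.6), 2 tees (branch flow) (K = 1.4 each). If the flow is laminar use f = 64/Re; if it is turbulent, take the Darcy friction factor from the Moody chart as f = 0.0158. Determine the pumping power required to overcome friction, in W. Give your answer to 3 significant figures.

P ≈ 8.58 W

Q = 776 L/min = 776/60000 = 0.01293 m³/s.
Cross-sectional area A = πD²/4 = π(0.167)²/4 = 0.0219 m²; mean velocity V = Q/A = 0.01293/0.0219 = 0.5905 m/s.
Reynolds number Re = ρVD/μ = 630 · 0.5905 · 0.167 / 0.000201 = 3.091e+05.
Re > 4000 → turbulent; use the Moody-chart value f = 0.0158.
Total minor-loss coefficient ΣK = 1·1 + 1·1.6 + 2·1.4 = 5.4.
ΔP = [f·L/D + ΣK]·(ρV²/2) = [0.0158·6.74/0.167 + 5.4]·(630·0.5905²/2) = [0.6377 + 5.4]·109.8 = 663.1 Pa.
Pumping power P = QΔP = 0.01293·663.1 = 8.576 W = 8.58 W.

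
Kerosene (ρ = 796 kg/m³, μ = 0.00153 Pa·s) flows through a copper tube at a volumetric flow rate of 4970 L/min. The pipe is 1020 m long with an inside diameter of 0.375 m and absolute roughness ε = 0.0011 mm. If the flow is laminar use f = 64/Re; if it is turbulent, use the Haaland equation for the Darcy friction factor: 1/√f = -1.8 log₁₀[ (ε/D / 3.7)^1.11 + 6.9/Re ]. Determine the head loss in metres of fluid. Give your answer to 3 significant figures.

h_f ≈ 1.29 m

Q = 4970 L/min = 4970/60000 = 0.08283 m³/s.
Cross-sectional area A = πD²/4 = π(0.375)²/4 = 0.1104 m²; mean velocity V = Q/A = 0.08283/0.1104 = 0.75 m/s.
Reynolds number Re = ρVD/μ = 796 · 0.75 · 0.375 / 0.00153 = 1.463e+05.
Re > 4000 → turbulent. Relative roughness ε/D = 1.1e-06/0.375 = 2.93e-06. Haaland: 1/√f = -1.8 log₁₀[(2.93e-06/3.7)^1.11 + 6.9/1.463e+05] = -1.8 log₁₀[1.69e-07 + 4.72e-05] = 7.785, so f = 0.0165.
Darcy-Weisbach: ΔP = f(L/D)(ρV²/2) = 0.0165·(1020/0.375)·(796·0.75²/2) = 0.0165·2720·223.9 = 1.005e+04 Pa.
Head loss h_f = ΔP/(ρg) = 1.005e+04/(796·9.81) = 1.29 m.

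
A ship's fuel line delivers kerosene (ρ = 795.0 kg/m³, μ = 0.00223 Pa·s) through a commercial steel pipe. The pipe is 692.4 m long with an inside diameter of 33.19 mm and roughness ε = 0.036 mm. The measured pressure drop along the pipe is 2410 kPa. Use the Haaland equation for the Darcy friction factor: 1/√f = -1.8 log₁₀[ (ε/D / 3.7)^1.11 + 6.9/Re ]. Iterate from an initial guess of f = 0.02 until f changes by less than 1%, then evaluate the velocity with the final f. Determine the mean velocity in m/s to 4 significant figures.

V ≈ 3.433 m/s

Rearranging Darcy-Weisbach: V = √(2·ΔP·D/(f·L·ρ)). With ε/D = 3.6e-05/0.03319 = 0.00108, iterate starting from f = 0.02:
  f = 0.02 → V = √(2·2.41e+06·0.03319/(0.02·692.4·795)) = 3.812 m/s; Re = ρVD/μ = 4.51e+04; f → 0.0243
  f = 0.0243 → V = 3.459 m/s; Re = 4.092e+04; f → 0.02463
  f = 0.02463 → V = 3.435 m/s; Re = 4.065e+04; f → 0.02465
Converged (Δf/f < 1%). With the final f = 0.02465: V = √(2·2.41e+06·0.03319/(0.02465·692.4·795)) = 3.433 m/s.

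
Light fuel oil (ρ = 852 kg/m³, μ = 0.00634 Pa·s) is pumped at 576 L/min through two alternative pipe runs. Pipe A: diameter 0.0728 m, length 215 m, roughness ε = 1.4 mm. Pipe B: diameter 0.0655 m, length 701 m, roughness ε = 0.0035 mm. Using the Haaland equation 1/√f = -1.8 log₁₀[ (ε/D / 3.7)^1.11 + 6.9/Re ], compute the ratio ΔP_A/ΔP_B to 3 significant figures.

Pipe A: V = Q/A = 0.0096/0.004162 = 2.306 m/s; Re = 2.256e+04; ε/D = 0.0192; Haaland → f = 0.0497; ΔP_A = f(L/D)(ρV²/2) = 3.326e+05 Pa.
Pipe B: V = Q/A = 0.0096/0.00337 = 2.849 m/s; Re = 2.508e+04; ε/D = 5.34e-05; Haaland → f = 0.02444; ΔP_B = f(L/D)(ρV²/2) = 9.044e+05 Pa.
ΔP_A/ΔP_B = 3.326e+05/9.044e+05 = 0.368.

ΔP_A/ΔP_B ≈ 0.368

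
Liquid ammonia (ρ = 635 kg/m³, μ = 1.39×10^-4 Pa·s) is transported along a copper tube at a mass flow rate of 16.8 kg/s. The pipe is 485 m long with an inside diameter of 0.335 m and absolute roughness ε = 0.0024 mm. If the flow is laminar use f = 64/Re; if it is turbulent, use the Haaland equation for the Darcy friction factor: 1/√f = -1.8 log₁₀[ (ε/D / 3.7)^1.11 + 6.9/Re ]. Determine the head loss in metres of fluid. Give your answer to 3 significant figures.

A = πD²/4 = π(0.335)²/4 = 0.08814 m²; mean velocity V = ṁ/(ρA) = 16.8/(635 · 0.08814) = 0.3002 m/s.
Reynolds number Re = ρVD/μ = 635 · 0.3002 · 0.335 / 0.000139 = 4.594e+05.
Re > 4000 → turbulent. Relative roughness ε/D = 2.4e-06/0.335 = 7.16e-06. Haaland: 1/√f = -1.8 log₁₀[(7.16e-06/3.7)^1.11 + 6.9/4.594e+05] = -1.8 log₁₀[4.56e-07 + 1.5e-05] = 8.659, so f = 0.01334.
Darcy-Weisbach: ΔP = f(L/D)(ρV²/2) = 0.01334·(485/0.335)·(635·0.3002²/2) = 0.01334·1448·28.61 = 552.4 Pa.
Head loss h_f = ΔP/(ρg) = 552.4/(635·9.81) = 0.0887 m.

h_f ≈ 0.0887 m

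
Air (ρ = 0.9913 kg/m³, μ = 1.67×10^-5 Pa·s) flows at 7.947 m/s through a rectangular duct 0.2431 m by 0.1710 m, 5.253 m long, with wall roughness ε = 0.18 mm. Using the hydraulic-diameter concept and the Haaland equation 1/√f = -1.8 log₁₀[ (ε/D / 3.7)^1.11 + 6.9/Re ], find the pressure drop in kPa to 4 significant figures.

ΔP ≈ 0.01779 kPa

Hydraulic diameter D_h = 4A/P = 4·(0.2431·0.171)/(2·(0.2431+0.171)) = 0.1663/0.8282 = 0.2008 m.
Re = ρVD_h/μ = 0.9913·7.947·0.2008/1.67e-05 = 9.471e+04.
ε/D_h = 0.00018/0.2008 = 0.000897; Haaland gives 1/√f = -1.8 log₁₀[9.7e-05+7.29e-05] = 6.786, so f = 0.02172.
ΔP = f(L/D_h)(ρV²/2) = 0.02172·5.253/0.2008·31.3 = 17.79 Pa.
ΔP = 0.01779 kPa.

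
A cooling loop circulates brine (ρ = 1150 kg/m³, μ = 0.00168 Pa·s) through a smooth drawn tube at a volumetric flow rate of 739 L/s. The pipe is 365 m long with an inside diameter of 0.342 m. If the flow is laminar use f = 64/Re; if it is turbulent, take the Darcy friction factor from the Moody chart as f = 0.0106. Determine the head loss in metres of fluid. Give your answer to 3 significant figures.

h_f ≈ 37.3 m

Q = 739 L/s = 739/1000 = 0.739 m³/s.
Cross-sectional area A = πD²/4 = π(0.342)²/4 = 0.09186 m²; mean velocity V = Q/A = 0.739/0.09186 = 8.045 m/s.
Reynolds number Re = ρVD/μ = 1150 · 8.045 · 0.342 / 0.00168 = 1.883e+06.
Re > 4000 → turbulent; use the Moody-chart value f = 0.0106.
Darcy-Weisbach: ΔP = f(L/D)(ρV²/2) = 0.0106·(365/0.342)·(1150·8.045²/2) = 0.0106·1067·3.721e+04 = 4.21e+05 Pa.
Head loss h_f = ΔP/(ρg) = 4.21e+05/(1150·9.81) = 37.3 m.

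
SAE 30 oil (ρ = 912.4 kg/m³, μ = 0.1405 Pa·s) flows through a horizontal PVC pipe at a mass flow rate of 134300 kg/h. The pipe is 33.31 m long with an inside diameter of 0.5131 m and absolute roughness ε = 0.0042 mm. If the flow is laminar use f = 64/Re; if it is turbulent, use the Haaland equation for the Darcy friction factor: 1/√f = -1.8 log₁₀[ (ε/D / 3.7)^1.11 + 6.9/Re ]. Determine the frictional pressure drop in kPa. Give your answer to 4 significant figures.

ṁ = 134300 kg/h = 134300/3600 = 37.31 kg/s.
A = πD²/4 = π(0.5131)²/4 = 0.2068 m²; mean velocity V = ṁ/(ρA) = 37.31/(912.4 · 0.2068) = 0.1977 m/s.
Reynolds number Re = ρVD/μ = 912.4 · 0.1977 · 0.5131 / 0.141 = 658.9.
Re < 2300 → laminar flow, so f = 64/Re = 64/658.9 = 0.09713 (the turbulent correlation is not needed).
Darcy-Weisbach: ΔP = f(L/D)(ρV²/2) = 0.09713·(33.31/0.5131)·(912.4·0.1977²/2) = 0.09713·64.92·17.84 = 112.5 Pa.
ΔP = 112.5 Pa = 0.1125 kPa.

ΔP ≈ 0.1125 kPa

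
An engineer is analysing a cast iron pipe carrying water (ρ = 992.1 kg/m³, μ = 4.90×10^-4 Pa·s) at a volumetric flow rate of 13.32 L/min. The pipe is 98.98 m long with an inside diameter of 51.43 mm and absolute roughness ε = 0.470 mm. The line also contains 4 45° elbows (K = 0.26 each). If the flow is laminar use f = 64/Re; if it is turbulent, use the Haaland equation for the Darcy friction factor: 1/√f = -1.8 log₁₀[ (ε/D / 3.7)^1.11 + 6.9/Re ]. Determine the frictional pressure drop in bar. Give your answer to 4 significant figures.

Q = 13.32 L/min = 13.32/60000 = 0.000222 m³/s.
Cross-sectional area A = πD²/4 = π(0.05143)²/4 = 0.002077 m²; mean velocity V = Q/A = 0.000222/0.002077 = 0.1069 m/s.
Reynolds number Re = ρVD/μ = 992.1 · 0.1069 · 0.05143 / 0.00049 = 1.113e+04.
Re > 4000 → turbulent. Relative roughness ε/D = 0.00047/0.05143 = 0.00914. Haaland: 1/√f = -1.8 log₁₀[(0.00914/3.7)^1.11 + 6.9/1.113e+04] = -1.8 log₁₀[0.00128 + 0.00062] = 4.9, so f = 0.04165.
Total minor-loss coefficient ΣK = 4·0.26 = 1.04.
ΔP = [f·L/D + ΣK]·(ρV²/2) = [0.04165·98.98/0.05143 + 1.04]·(992.1·0.1069²/2) = [80.16 + 1.04]·5.665 = 460 Pa.
ΔP = 460 Pa = 0.004600 bar.

ΔP ≈ 0.004600 bar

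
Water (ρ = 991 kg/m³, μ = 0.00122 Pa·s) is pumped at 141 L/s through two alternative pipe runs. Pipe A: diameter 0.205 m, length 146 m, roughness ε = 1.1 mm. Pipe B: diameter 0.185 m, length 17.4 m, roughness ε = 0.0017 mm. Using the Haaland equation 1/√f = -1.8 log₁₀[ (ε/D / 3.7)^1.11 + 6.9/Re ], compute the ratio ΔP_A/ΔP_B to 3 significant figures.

Pipe A: V = Q/A = 0.141/0.03301 = 4.272 m/s; Re = 7.114e+05; ε/D = 0.00537; Haaland → f = 0.03121; ΔP_A = f(L/D)(ρV²/2) = 2.01e+05 Pa.
Pipe B: V = Q/A = 0.141/0.02688 = 5.245 m/s; Re = 7.883e+05; ε/D = 9.19e-06; Haaland → f = 0.0122; ΔP_B = f(L/D)(ρV²/2) = 1.565e+04 Pa.
ΔP_A/ΔP_B = 2.01e+05/1.565e+04 = 12.8.

ΔP_A/ΔP_B ≈ 12.8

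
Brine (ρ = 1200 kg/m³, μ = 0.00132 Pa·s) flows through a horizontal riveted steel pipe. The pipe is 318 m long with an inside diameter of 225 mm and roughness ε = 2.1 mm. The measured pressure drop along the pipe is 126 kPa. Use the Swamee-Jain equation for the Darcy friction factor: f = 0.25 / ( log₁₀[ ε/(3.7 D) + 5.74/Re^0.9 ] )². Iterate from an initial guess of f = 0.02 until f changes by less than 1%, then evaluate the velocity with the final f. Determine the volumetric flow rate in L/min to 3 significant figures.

Rearranging Darcy-Weisbach: V = √(2·ΔP·D/(f·L·ρ)). With ε/D = 0.0021/0.225 = 0.00933, iterate starting from f = 0.02:
  f = 0.02 → V = √(2·1.26e+05·0.225/(0.02·318·1200)) = 2.726 m/s; Re = ρVD/μ = 5.575e+05; f → 0.03722
  f = 0.03722 → V = 1.998 m/s; Re = 4.087e+05; f → 0.03728
Converged (Δf/f < 1%). With the final f = 0.03728: V = √(2·1.26e+05·0.225/(0.03728·318·1200)) = 1.996 m/s.
Q = V·A = 1.996·(π/4·0.225²) = 0.07937 m³/s = 4760 L/min.

Q ≈ 4760 L/min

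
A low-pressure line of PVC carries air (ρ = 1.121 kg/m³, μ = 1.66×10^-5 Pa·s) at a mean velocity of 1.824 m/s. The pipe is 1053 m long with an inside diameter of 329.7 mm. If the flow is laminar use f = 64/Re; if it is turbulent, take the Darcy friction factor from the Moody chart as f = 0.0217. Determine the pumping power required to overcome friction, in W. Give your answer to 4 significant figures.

Reynolds number Re = ρVD/μ = 1.121 · 1.824 · 0.3297 / 1.66e-05 = 4.061e+04.
Re > 4000 → turbulent; use the Moody-chart value f = 0.0217.
Darcy-Weisbach: ΔP = f(L/D)(ρV²/2) = 0.0217·(1053/0.3297)·(1.121·1.824²/2) = 0.0217·3194·1.865 = 129.2 Pa.
Q = V·A = 1.824·0.08537 = 0.1557 m³/s.
Pumping power P = QΔP = 0.1557·129.2 = 20.126 W = 20.13 W.

P ≈ 20.13 W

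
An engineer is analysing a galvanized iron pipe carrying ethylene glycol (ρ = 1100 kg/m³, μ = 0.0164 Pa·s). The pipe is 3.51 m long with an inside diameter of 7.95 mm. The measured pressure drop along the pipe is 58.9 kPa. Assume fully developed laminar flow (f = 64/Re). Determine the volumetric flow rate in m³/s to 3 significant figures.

For laminar flow, f = 64/Re with Re = ρVD/μ, so Darcy-Weisbach reduces to ΔP = 32μLV/D². Solving for V: V = ΔP·D²/(32μL) = 5.89e+04·(0.00795)²/(32·0.0164·3.51) = 2.021 m/s.
Check: Re = ρVD/μ = 1100·2.021·0.00795/0.0164 = 1078 < 2300, so the laminar assumption holds.
Q = V·A = 2.021·(π/4·0.00795²) = 0.0001003 m³/s = 1.00×10^-4 m³/s.

Q ≈ 1.00×10^-4 m³/s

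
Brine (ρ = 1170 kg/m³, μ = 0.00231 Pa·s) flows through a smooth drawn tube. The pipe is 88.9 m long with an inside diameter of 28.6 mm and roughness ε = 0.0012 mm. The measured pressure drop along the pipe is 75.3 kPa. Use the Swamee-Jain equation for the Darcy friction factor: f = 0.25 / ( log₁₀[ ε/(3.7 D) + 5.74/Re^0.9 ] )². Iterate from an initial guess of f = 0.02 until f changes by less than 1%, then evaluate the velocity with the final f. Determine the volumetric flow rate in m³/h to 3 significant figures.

Rearranging Darcy-Weisbach: V = √(2·ΔP·D/(f·L·ρ)). With ε/D = 1.2e-06/0.0286 = 4.2e-05, iterate starting from f = 0.02:
  f = 0.02 → V = √(2·7.53e+04·0.0286/(0.02·88.9·1170)) = 1.439 m/s; Re = ρVD/μ = 2.084e+04; f → 0.02566
  f = 0.02566 → V = 1.27 m/s; Re = 1.84e+04; f → 0.02646
  f = 0.02646 → V = 1.251 m/s; Re = 1.812e+04; f → 0.02657
Converged (Δf/f < 1%). With the final f = 0.02657: V = √(2·7.53e+04·0.0286/(0.02657·88.9·1170)) = 1.248 m/s.
Q = V·A = 1.248·(π/4·0.0286²) = 0.0008021 m³/s = 2.89 m³/h.

Q ≈ 2.89 m³/h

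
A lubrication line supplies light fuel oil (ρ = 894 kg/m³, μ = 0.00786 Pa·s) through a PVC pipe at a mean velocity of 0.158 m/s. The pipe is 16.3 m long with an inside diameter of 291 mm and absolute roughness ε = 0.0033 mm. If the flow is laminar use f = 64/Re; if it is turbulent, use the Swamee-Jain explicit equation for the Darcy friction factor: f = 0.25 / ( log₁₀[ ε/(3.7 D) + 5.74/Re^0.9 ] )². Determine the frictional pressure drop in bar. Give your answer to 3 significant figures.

ΔP ≈ 2.33×10^-4 bar

Reynolds number Re = ρVD/μ = 894 · 0.158 · 0.291 / 0.00786 = 5230.
Re > 4000 → turbulent. Relative roughness ε/D = 3.3e-06/0.291 = 1.13e-05. Swamee-Jain: f = 0.25/(log₁₀[1.13e-05/3.7 + 5.74/5230^0.9])² = 0.25/(log₁₀[3.06e-06 + 0.00258])² = 0.25/(-2.587)² = 0.03735.
Darcy-Weisbach: ΔP = f(L/D)(ρV²/2) = 0.03735·(16.3/0.291)·(894·0.158²/2) = 0.03735·56.01·11.16 = 23.35 Pa.
ΔP = 23.35 Pa = 2.33×10^-4 bar.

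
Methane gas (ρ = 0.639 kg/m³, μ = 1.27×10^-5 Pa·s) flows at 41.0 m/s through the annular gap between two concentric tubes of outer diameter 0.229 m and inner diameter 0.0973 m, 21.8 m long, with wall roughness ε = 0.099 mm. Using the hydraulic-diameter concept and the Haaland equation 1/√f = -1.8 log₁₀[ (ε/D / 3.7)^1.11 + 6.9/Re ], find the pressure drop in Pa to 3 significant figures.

Hydraulic diameter D_h = 4A/P = D_o - D_i = 0.229 - 0.0973 = 0.1317 m.
Re = ρVD_h/μ = 0.639·41·0.1317/1.27e-05 = 2.717e+05.
ε/D_h = 9.9e-05/0.1317 = 0.000752; Haaland gives 1/√f = -1.8 log₁₀[7.97e-05+2.54e-05] = 7.161, so f = 0.0195.
ΔP = f(L/D_h)(ρV²/2) = 0.0195·21.8/0.1317·537.1 = 1734 Pa.

ΔP ≈ 1730 Pa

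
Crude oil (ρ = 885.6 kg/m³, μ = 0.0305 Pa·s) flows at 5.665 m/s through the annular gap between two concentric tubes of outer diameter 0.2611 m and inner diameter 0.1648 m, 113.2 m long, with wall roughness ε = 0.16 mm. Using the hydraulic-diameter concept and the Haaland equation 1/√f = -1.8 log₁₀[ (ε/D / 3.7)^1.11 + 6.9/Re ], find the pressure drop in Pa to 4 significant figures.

Hydraulic diameter D_h = 4A/P = D_o - D_i = 0.2611 - 0.1648 = 0.0963 m.
Re = ρVD_h/μ = 885.6·5.665·0.0963/0.0305 = 1.584e+04.
ε/D_h = 0.00016/0.0963 = 0.00166; Haaland gives 1/√f = -1.8 log₁₀[0.000192+0.000436] = 5.764, so f = 0.0301.
ΔP = f(L/D_h)(ρV²/2) = 0.0301·113.2/0.0963·1.421e+04 = 5.028e+05 Pa.

ΔP ≈ 502800 Pa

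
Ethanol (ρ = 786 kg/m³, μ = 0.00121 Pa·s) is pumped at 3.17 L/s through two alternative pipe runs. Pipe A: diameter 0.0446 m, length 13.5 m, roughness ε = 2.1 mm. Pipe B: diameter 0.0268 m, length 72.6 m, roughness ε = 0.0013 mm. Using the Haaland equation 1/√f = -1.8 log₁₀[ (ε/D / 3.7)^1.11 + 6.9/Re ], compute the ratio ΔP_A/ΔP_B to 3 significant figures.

ΔP_A/ΔP_B ≈ 0.0565

Pipe A: V = Q/A = 0.00317/0.001562 = 2.029 m/s; Re = 5.879e+04; ε/D = 0.0471; Haaland → f = 0.07016; ΔP_A = f(L/D)(ρV²/2) = 3.436e+04 Pa.
Pipe B: V = Q/A = 0.00317/0.0005641 = 5.62 m/s; Re = 9.783e+04; ε/D = 4.85e-05; Haaland → f = 0.01811; ΔP_B = f(L/D)(ρV²/2) = 6.087e+05 Pa.
ΔP_A/ΔP_B = 3.436e+04/6.087e+05 = 0.0565.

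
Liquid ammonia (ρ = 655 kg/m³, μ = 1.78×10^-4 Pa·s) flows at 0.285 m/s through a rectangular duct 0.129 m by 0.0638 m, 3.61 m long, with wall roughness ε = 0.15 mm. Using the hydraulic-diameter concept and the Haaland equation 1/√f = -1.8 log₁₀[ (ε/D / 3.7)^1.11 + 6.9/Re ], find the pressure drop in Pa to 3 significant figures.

ΔP ≈ 27.5 Pa

Hydraulic diameter D_h = 4A/P = 4·(0.129·0.0638)/(2·(0.129+0.0638)) = 0.03292/0.3856 = 0.08538 m.
Re = ρVD_h/μ = 655·0.285·0.08538/0.000178 = 8.954e+04.
ε/D_h = 0.00015/0.08538 = 0.00176; Haaland gives 1/√f = -1.8 log₁₀[0.000205+7.71e-05] = 6.39, so f = 0.02449.
ΔP = f(L/D_h)(ρV²/2) = 0.02449·3.61/0.08538·26.6 = 27.54 Pa.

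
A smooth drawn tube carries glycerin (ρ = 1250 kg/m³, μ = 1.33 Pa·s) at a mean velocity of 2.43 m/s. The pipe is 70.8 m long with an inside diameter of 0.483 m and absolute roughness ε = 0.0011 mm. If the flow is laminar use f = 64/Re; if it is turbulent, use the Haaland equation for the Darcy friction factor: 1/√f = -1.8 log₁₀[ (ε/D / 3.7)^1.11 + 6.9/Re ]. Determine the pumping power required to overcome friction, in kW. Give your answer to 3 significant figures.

P ≈ 14.0 kW

Reynolds number Re = ρVD/μ = 1250 · 2.43 · 0.483 / 1.33 = 1103.
Re < 2300 → laminar flow, so f = 64/Re = 64/1103 = 0.05802 (the turbulent correlation is not needed).
Darcy-Weisbach: ΔP = f(L/D)(ρV²/2) = 0.05802·(70.8/0.483)·(1250·2.43²/2) = 0.05802·146.6·3691 = 3.139e+04 Pa.
Q = V·A = 2.43·0.1832 = 0.4452 m³/s.
Pumping power P = QΔP = 0.4452·3.139e+04 = 13970 W = 14.0 kW.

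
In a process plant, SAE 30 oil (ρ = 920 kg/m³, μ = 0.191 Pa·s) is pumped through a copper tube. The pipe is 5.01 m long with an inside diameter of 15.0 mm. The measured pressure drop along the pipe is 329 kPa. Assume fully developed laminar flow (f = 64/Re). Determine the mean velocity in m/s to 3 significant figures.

For laminar flow, f = 64/Re with Re = ρVD/μ, so Darcy-Weisbach reduces to ΔP = 32μLV/D². Solving for V: V = ΔP·D²/(32μL) = 3.29e+05·(0.015)²/(32·0.191·5.01) = 2.417 m/s.
Check: Re = ρVD/μ = 920·2.417·0.015/0.191 = 174.7 < 2300, so the laminar assumption holds.

V ≈ 2.42 m/s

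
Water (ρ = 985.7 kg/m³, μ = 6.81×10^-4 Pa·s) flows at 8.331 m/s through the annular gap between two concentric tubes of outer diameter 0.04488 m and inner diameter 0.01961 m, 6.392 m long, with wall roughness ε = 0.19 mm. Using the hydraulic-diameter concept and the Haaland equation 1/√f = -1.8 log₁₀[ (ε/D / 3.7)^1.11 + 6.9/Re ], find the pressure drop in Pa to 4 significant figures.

ΔP ≈ 301000 Pa

Hydraulic diameter D_h = 4A/P = D_o - D_i = 0.04488 - 0.01961 = 0.02527 m.
Re = ρVD_h/μ = 985.7·8.331·0.02527/0.000681 = 3.047e+05.
ε/D_h = 0.00019/0.02527 = 0.00752; Haaland gives 1/√f = -1.8 log₁₀[0.00103+2.26e-05] = 5.362, so f = 0.03479.
ΔP = f(L/D_h)(ρV²/2) = 0.03479·6.392/0.02527·3.421e+04 = 3.01e+05 Pa.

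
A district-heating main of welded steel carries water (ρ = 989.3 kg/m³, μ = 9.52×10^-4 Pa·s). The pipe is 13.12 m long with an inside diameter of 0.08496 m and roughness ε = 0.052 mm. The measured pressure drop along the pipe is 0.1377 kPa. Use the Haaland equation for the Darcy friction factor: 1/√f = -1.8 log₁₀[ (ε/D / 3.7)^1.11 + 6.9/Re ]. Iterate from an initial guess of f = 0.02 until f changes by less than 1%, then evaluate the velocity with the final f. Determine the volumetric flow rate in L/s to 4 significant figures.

Rearranging Darcy-Weisbach: V = √(2·ΔP·D/(f·L·ρ)). With ε/D = 5.2e-05/0.08496 = 0.000612, iterate starting from f = 0.02:
  f = 0.02 → V = √(2·137.7·0.08496/(0.02·13.12·989.3)) = 0.3002 m/s; Re = ρVD/μ = 2.651e+04; f → 0.02534
  f = 0.02534 → V = 0.2667 m/s; Re = 2.355e+04; f → 0.02596
  f = 0.02596 → V = 0.2635 m/s; Re = 2.326e+04; f → 0.02603
Converged (Δf/f < 1%). With the final f = 0.02603: V = √(2·137.7·0.08496/(0.02603·13.12·989.3)) = 0.2632 m/s.
Q = V·A = 0.2632·(π/4·0.08496²) = 0.001492 m³/s = 1.492 L/s.

Q ≈ 1.492 L/s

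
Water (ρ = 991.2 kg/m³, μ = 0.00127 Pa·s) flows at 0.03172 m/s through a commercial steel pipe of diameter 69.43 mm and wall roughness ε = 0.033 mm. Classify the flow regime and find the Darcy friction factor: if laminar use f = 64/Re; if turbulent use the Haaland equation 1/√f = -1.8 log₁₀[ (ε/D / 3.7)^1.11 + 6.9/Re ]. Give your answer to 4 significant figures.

Re = ρVD/μ = 991.2·0.03172·0.06943/0.00127 = 1719.
Re < 2300 → laminar, so f = 64/Re = 0.03723 (roughness is irrelevant in laminar flow).

f ≈ 0.03723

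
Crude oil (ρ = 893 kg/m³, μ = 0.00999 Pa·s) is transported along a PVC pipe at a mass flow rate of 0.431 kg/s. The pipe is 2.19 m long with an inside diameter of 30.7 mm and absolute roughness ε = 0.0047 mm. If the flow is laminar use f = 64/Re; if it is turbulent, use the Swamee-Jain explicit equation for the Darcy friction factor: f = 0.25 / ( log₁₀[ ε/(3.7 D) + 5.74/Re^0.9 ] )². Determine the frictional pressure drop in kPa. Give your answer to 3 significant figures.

A = πD²/4 = π(0.0307)²/4 = 0.0007402 m²; mean velocity V = ṁ/(ρA) = 0.431/(893 · 0.0007402) = 0.652 m/s.
Reynolds number Re = ρVD/μ = 893 · 0.652 · 0.0307 / 0.00999 = 1789.
Re < 2300 → laminar flow, so f = 64/Re = 64/1789 = 0.03577 (the turbulent correlation is not needed).
Darcy-Weisbach: ΔP = f(L/D)(ρV²/2) = 0.03577·(2.19/0.0307)·(893·0.652²/2) = 0.03577·71.34·189.8 = 484.3 Pa.
ΔP = 484.3 Pa = 0.484 kPa.

ΔP ≈ 0.484 kPa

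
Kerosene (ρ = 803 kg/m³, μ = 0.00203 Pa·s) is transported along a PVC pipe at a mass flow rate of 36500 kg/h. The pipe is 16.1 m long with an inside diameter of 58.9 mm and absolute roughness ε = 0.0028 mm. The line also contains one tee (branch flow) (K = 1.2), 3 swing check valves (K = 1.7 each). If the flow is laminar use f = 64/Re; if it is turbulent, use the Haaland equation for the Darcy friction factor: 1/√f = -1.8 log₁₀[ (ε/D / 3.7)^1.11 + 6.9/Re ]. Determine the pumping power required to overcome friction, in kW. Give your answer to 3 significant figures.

P ≈ 1.21 kW

ṁ = 36500 kg/h = 36500/3600 = 10.14 kg/s.
A = πD²/4 = π(0.0589)²/4 = 0.002725 m²; mean velocity V = ṁ/(ρA) = 10.14/(803 · 0.002725) = 4.634 m/s.
Reynolds number Re = ρVD/μ = 803 · 4.634 · 0.0589 / 0.00203 = 1.08e+05.
Re > 4000 → turbulent. Relative roughness ε/D = 2.8e-06/0.0589 = 4.75e-05. Haaland: 1/√f = -1.8 log₁₀[(4.75e-05/3.7)^1.11 + 6.9/1.08e+05] = -1.8 log₁₀[3.72e-06 + 6.39e-05] = 7.506, so f = 0.01775.
Total minor-loss coefficient ΣK = 1·1.2 + 3·1.7 = 6.3.
ΔP = [f·L/D + ΣK]·(ρV²/2) = [0.01775·16.1/0.0589 + 6.3]·(803·4.634²/2) = [4.852 + 6.3]·8622 = 9.615e+04 Pa.
Q = ṁ/ρ = 10.14/803 = 0.01263 m³/s.
Pumping power P = QΔP = 0.01263·9.615e+04 = 1214 W = 1.21 kW.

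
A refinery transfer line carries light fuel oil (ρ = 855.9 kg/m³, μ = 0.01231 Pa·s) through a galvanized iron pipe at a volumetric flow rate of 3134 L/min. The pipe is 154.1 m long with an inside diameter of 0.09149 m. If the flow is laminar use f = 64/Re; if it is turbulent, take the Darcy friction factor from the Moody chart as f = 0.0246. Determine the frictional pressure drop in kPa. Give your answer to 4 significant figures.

Q = 3134 L/min = 3134/60000 = 0.05223 m³/s.
Cross-sectional area A = πD²/4 = π(0.09149)²/4 = 0.006574 m²; mean velocity V = Q/A = 0.05223/0.006574 = 7.945 m/s.
Reynolds number Re = ρVD/μ = 855.9 · 7.945 · 0.09149 / 0.0123 = 5.054e+04.
Re > 4000 → turbulent; use the Moody-chart value f = 0.0246.
Darcy-Weisbach: ΔP = f(L/D)(ρV²/2) = 0.0246·(154.1/0.09149)·(855.9·7.945²/2) = 0.0246·1684·2.702e+04 = 1.119e+06 Pa.
ΔP = 1.119e+06 Pa = 1119 kPa.

ΔP ≈ 1119 kPa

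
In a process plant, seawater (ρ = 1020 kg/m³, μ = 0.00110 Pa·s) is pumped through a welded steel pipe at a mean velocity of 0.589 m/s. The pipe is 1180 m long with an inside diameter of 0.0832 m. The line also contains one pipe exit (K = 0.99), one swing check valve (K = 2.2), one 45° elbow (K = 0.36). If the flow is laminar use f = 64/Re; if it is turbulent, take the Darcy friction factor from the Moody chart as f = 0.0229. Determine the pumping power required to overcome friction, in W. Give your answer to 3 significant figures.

P ≈ 186 W

Reynolds number Re = ρVD/μ = 1020 · 0.589 · 0.0832 / 0.0011 = 4.544e+04.
Re > 4000 → turbulent; use the Moody-chart value f = 0.0229.
Total minor-loss coefficient ΣK = 1·0.99 + 1·2.2 + 1·0.36 = 3.55.
ΔP = [f·L/D + ΣK]·(ρV²/2) = [0.0229·1180/0.0832 + 3.55]·(1020·0.589²/2) = [324.8 + 3.55]·176.9 = 5.809e+04 Pa.
Q = V·A = 0.589·0.005437 = 0.003202 m³/s.
Pumping power P = QΔP = 0.003202·5.809e+04 = 186.0 W = 186 W.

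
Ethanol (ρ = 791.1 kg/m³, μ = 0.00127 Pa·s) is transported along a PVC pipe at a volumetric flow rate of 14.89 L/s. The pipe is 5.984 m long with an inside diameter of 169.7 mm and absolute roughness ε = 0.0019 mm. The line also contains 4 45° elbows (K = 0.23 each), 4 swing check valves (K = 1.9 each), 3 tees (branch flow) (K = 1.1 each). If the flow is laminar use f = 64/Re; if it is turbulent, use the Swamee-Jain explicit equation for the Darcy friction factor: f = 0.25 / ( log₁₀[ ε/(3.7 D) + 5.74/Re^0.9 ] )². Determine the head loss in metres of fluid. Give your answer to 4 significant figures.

Q = 14.89 L/s = 14.89/1000 = 0.01489 m³/s.
Cross-sectional area A = πD²/4 = π(0.1697)²/4 = 0.02262 m²; mean velocity V = Q/A = 0.01489/0.02262 = 0.6583 m/s.
Reynolds number Re = ρVD/μ = 791.1 · 0.6583 · 0.1697 / 0.00127 = 6.959e+04.
Re > 4000 → turbulent. Relative roughness ε/D = 1.9e-06/0.1697 = 1.12e-05. Swamee-Jain: f = 0.25/(log₁₀[1.12e-05/3.7 + 5.74/6.959e+04^0.9])² = 0.25/(log₁₀[3.03e-06 + 0.000252])² = 0.25/(-3.594)² = 0.01935.
Total minor-loss coefficient ΣK = 4·0.23 + 4·1.9 + 3·1.1 = 11.8.
ΔP = [f·L/D + ΣK]·(ρV²/2) = [0.01935·5.984/0.1697 + 11.8]·(791.1·0.6583²/2) = [0.6824 + 11.8]·171.4 = 2143 Pa.
Head loss h_f = ΔP/(ρg) = 2143/(791.1·9.81) = 0.2762 m.

h_f ≈ 0.2762 m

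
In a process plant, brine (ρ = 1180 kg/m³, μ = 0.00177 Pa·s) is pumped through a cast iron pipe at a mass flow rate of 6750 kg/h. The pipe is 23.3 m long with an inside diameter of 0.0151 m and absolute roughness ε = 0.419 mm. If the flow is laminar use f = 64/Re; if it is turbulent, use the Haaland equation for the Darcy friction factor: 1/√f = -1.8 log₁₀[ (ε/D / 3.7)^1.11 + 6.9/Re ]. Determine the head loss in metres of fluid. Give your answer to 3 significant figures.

h_f ≈ 346 m

ṁ = 6750 kg/h = 6750/3600 = 1.875 kg/s.
A = πD²/4 = π(0.0151)²/4 = 0.0001791 m²; mean velocity V = ṁ/(ρA) = 1.875/(1180 · 0.0001791) = 8.873 m/s.
Reynolds number Re = ρVD/μ = 1180 · 8.873 · 0.0151 / 0.00177 = 8.932e+04.
Re > 4000 → turbulent. Relative roughness ε/D = 0.000419/0.0151 = 0.0277. Haaland: 1/√f = -1.8 log₁₀[(0.0277/3.7)^1.11 + 6.9/8.932e+04] = -1.8 log₁₀[0.00438 + 7.72e-05] = 4.232, so f = 0.05584.
Darcy-Weisbach: ΔP = f(L/D)(ρV²/2) = 0.05584·(23.3/0.0151)·(1180·8.873²/2) = 0.05584·1543·4.645e+04 = 4.002e+06 Pa.
Head loss h_f = ΔP/(ρg) = 4.002e+06/(1180·9.81) = 346 m.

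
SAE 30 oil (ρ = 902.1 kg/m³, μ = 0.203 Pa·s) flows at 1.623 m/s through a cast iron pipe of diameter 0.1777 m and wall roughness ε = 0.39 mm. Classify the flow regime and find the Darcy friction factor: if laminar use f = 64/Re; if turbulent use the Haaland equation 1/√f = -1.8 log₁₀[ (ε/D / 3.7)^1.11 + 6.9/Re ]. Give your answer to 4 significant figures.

Re = ρVD/μ = 902.1·1.623·0.1777/0.203 = 1282.
Re < 2300 → laminar, so f = 64/Re = 0.04994 (roughness is irrelevant in laminar flow).

f ≈ 0.04994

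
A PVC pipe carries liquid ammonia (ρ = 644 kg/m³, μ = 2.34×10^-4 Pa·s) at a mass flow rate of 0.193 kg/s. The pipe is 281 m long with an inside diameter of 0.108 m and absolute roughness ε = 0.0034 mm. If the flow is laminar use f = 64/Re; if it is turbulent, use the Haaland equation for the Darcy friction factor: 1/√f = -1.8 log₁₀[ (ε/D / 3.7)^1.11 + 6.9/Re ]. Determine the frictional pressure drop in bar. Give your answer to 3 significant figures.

A = πD²/4 = π(0.108)²/4 = 0.009161 m²; mean velocity V = ṁ/(ρA) = 0.193/(644 · 0.009161) = 0.03271 m/s.
Reynolds number Re = ρVD/μ = 644 · 0.03271 · 0.108 / 0.000234 = 9724.
Re > 4000 → turbulent. Relative roughness ε/D = 3.4e-06/0.108 = 3.15e-05. Haaland: 1/√f = -1.8 log₁₀[(3.15e-05/3.7)^1.11 + 6.9/9724] = -1.8 log₁₀[2.36e-06 + 0.00071] = 5.666, so f = 0.03115.
Darcy-Weisbach: ΔP = f(L/D)(ρV²/2) = 0.03115·(281/0.108)·(644·0.03271²/2) = 0.03115·2602·0.3446 = 27.93 Pa.
ΔP = 27.93 Pa = 2.79×10^-4 bar.

ΔP ≈ 2.79×10^-4 bar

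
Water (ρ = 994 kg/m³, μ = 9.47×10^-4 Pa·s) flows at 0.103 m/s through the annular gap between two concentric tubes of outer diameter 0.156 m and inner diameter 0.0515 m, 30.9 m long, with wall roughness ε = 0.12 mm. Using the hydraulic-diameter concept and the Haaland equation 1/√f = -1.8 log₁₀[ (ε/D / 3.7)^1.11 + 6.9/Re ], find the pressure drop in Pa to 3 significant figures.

Hydraulic diameter D_h = 4A/P = D_o - D_i = 0.156 - 0.0515 = 0.1045 m.
Re = ρVD_h/μ = 994·0.103·0.1045/0.000947 = 1.13e+04.
ε/D_h = 0.00012/0.1045 = 0.00115; Haaland gives 1/√f = -1.8 log₁₀[0.000128+0.000611] = 5.637, so f = 0.03147.
ΔP = f(L/D_h)(ρV²/2) = 0.03147·30.9/0.1045·5.273 = 49.06 Pa.

ΔP ≈ 49.1 Pa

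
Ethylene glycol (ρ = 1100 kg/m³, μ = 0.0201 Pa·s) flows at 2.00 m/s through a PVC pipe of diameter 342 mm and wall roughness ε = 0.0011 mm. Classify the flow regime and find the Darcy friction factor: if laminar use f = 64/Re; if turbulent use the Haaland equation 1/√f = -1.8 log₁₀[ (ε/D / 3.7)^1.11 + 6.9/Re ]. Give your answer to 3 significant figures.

Re = ρVD/μ = 1100·2·0.342/0.0201 = 3.743e+04.
Re > 4000 → turbulent. ε/D = 1.1e-06/0.342 = 3.22e-06; Haaland: 1/√f = -1.8 log₁₀[1.87e-07 + 0.000184] = 6.721, so f = 0.02214.

f ≈ 0.0221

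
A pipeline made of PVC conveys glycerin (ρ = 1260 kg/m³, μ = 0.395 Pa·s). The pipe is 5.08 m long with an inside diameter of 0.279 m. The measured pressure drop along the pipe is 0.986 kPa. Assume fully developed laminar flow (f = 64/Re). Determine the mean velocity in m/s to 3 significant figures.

V ≈ 1.20 m/s

For laminar flow, f = 64/Re with Re = ρVD/μ, so Darcy-Weisbach reduces to ΔP = 32μLV/D². Solving for V: V = ΔP·D²/(32μL) = 986·(0.279)²/(32·0.395·5.08) = 1.195 m/s.
Check: Re = ρVD/μ = 1260·1.195·0.279/0.395 = 1064 < 2300, so the laminar assumption holds.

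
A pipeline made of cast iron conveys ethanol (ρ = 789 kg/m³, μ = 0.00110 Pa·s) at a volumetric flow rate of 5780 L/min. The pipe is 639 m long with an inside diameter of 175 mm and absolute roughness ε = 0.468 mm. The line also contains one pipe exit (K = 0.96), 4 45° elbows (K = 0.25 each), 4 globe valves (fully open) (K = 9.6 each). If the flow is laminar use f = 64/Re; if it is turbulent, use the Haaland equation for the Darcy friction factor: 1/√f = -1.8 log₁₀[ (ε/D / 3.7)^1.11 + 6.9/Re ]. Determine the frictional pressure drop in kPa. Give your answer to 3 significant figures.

ΔP ≈ 848 kPa

Q = 5780 L/min = 5780/60000 = 0.09633 m³/s.
Cross-sectional area A = πD²/4 = π(0.175)²/4 = 0.02405 m²; mean velocity V = Q/A = 0.09633/0.02405 = 4.005 m/s.
Reynolds number Re = ρVD/μ = 789 · 4.005 · 0.175 / 0.0011 = 5.027e+05.
Re > 4000 → turbulent. Relative roughness ε/D = 0.000468/0.175 = 0.00267. Haaland: 1/√f = -1.8 log₁₀[(0.00267/3.7)^1.11 + 6.9/5.027e+05] = -1.8 log₁₀[0.000326 + 1.37e-05] = 6.243, so f = 0.02565.
Total minor-loss coefficient ΣK = 1·0.96 + 4·0.25 + 4·9.6 = 40.4.
ΔP = [f·L/D + ΣK]·(ρV²/2) = [0.02565·639/0.175 + 40.4]·(789·4.005²/2) = [93.67 + 40.4]·6328 = 8.482e+05 Pa.
ΔP = 8.482e+05 Pa = 848 kPa.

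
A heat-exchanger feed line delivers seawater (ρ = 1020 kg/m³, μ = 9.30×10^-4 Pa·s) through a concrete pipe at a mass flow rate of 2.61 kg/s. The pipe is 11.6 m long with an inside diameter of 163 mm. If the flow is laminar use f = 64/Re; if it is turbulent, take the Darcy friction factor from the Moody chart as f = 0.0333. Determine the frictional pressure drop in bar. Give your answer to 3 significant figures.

ΔP ≈ 1.82×10^-4 bar

A = πD²/4 = π(0.163)²/4 = 0.02087 m²; mean velocity V = ṁ/(ρA) = 2.61/(1020 · 0.02087) = 0.1226 m/s.
Reynolds number Re = ρVD/μ = 1020 · 0.1226 · 0.163 / 0.00093 = 2.192e+04.
Re > 4000 → turbulent; use the Moody-chart value f = 0.0333.
Darcy-Weisbach: ΔP = f(L/D)(ρV²/2) = 0.0333·(11.6/0.163)·(1020·0.1226²/2) = 0.0333·71.17·7.669 = 18.17 Pa.
ΔP = 18.17 Pa = 1.82×10^-4 bar.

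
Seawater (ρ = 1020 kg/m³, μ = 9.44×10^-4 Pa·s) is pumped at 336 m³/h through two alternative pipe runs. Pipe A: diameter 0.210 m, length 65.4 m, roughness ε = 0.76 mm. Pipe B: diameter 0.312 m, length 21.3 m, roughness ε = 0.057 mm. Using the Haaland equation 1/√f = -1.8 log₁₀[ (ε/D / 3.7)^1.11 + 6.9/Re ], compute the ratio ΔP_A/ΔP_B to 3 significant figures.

ΔP_A/ΔP_B ≈ 40.2

Pipe A: V = Q/A = 0.09333/0.03464 = 2.695 m/s; Re = 6.114e+05; ε/D = 0.00362; Haaland → f = 0.02783; ΔP_A = f(L/D)(ρV²/2) = 3.21e+04 Pa.
Pipe B: V = Q/A = 0.09333/0.07645 = 1.221 m/s; Re = 4.115e+05; ε/D = 0.000183; Haaland → f = 0.0154; ΔP_B = f(L/D)(ρV²/2) = 799.1 Pa.
ΔP_A/ΔP_B = 3.21e+04/799.1 = 40.2.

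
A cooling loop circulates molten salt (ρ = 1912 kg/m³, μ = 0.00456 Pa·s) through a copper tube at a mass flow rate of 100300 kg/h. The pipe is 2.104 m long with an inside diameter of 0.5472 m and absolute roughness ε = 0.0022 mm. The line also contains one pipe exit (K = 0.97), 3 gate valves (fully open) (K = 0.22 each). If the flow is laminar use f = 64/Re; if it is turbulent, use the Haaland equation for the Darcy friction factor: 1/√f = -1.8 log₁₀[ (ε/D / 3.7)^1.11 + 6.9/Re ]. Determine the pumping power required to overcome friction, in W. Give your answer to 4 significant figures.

ṁ = 100300 kg/h = 100300/3600 = 27.86 kg/s.
A = πD²/4 = π(0.5472)²/4 = 0.2352 m²; mean velocity V = ṁ/(ρA) = 27.86/(1912 · 0.2352) = 0.06196 m/s.
Reynolds number Re = ρVD/μ = 1912 · 0.06196 · 0.5472 / 0.00456 = 1.422e+04.
Re > 4000 → turbulent. Relative roughness ε/D = 2.2e-06/0.5472 = 4.02e-06. Haaland: 1/√f = -1.8 log₁₀[(4.02e-06/3.7)^1.11 + 6.9/1.422e+04] = -1.8 log₁₀[2.4e-07 + 0.000485] = 5.965, so f = 0.02811.
Total minor-loss coefficient ΣK = 1·0.97 + 3·0.22 = 1.63.
ΔP = [f·L/D + ΣK]·(ρV²/2) = [0.02811·2.104/0.5472 + 1.63]·(1912·0.06196²/2) = [0.1081 + 1.63]·3.67 = 6.379 Pa.
Q = ṁ/ρ = 27.86/1912 = 0.01457 m³/s.
Pumping power P = QΔP = 0.01457·6.379 = 0.092959 W = 0.09296 W.

P ≈ 0.09296 W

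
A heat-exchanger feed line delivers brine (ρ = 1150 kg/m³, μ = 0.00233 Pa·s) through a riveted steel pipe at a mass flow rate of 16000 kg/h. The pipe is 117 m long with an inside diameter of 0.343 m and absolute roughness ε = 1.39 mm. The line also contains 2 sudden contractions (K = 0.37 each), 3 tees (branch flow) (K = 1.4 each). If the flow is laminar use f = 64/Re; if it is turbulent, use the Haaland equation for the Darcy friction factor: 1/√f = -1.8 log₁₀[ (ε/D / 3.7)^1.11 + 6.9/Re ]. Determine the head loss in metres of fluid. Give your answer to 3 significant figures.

h_f ≈ 0.00162 m

ṁ = 16000 kg/h = 16000/3600 = 4.444 kg/s.
A = πD²/4 = π(0.343)²/4 = 0.0924 m²; mean velocity V = ṁ/(ρA) = 4.444/(1150 · 0.0924) = 0.04183 m/s.
Reynolds number Re = ρVD/μ = 1150 · 0.04183 · 0.343 / 0.00233 = 7081.
Re > 4000 → turbulent. Relative roughness ε/D = 0.00139/0.343 = 0.00405. Haaland: 1/√f = -1.8 log₁₀[(0.00405/3.7)^1.11 + 6.9/7081] = -1.8 log₁₀[0.000517 + 0.000974] = 5.087, so f = 0.03864.
Total minor-loss coefficient ΣK = 2·0.37 + 3·1.4 = 4.94.
ΔP = [f·L/D + ΣK]·(ρV²/2) = [0.03864·117/0.343 + 4.94]·(1150·0.04183²/2) = [13.18 + 4.94]·1.006 = 18.23 Pa.
Head loss h_f = ΔP/(ρg) = 18.23/(1150·9.81) = 0.00162 m.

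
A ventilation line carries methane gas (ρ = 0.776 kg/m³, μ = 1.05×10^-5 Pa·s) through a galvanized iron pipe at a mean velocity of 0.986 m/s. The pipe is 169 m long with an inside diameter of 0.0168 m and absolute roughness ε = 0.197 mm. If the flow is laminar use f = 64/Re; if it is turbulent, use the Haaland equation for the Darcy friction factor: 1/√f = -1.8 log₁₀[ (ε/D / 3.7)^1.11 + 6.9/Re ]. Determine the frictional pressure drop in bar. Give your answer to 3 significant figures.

Reynolds number Re = ρVD/μ = 0.776 · 0.986 · 0.0168 / 1.05e-05 = 1224.
Re < 2300 → laminar flow, so f = 64/Re = 64/1224 = 0.05228 (the turbulent correlation is not needed).
Darcy-Weisbach: ΔP = f(L/D)(ρV²/2) = 0.05228·(169/0.0168)·(0.776·0.986²/2) = 0.05228·1.006e+04·0.3772 = 198.4 Pa.
ΔP = 198.4 Pa = 0.00198 bar.

ΔP ≈ 0.00198 bar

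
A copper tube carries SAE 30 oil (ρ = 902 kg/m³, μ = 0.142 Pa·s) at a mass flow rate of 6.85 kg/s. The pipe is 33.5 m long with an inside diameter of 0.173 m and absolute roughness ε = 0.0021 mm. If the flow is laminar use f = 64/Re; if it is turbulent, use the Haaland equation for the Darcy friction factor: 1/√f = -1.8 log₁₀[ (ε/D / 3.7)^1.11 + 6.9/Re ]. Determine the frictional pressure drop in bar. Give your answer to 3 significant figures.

A = πD²/4 = π(0.173)²/4 = 0.02351 m²; mean velocity V = ṁ/(ρA) = 6.85/(902 · 0.02351) = 0.3231 m/s.
Reynolds number Re = ρVD/μ = 902 · 0.3231 · 0.173 / 0.142 = 355.
Re < 2300 → laminar flow, so f = 64/Re = 64/355 = 0.1803 (the turbulent correlation is not needed).
Darcy-Weisbach: ΔP = f(L/D)(ρV²/2) = 0.1803·(33.5/0.173)·(902·0.3231²/2) = 0.1803·193.6·47.07 = 1643 Pa.
ΔP = 1643 Pa = 0.0164 bar.

ΔP ≈ 0.0164 bar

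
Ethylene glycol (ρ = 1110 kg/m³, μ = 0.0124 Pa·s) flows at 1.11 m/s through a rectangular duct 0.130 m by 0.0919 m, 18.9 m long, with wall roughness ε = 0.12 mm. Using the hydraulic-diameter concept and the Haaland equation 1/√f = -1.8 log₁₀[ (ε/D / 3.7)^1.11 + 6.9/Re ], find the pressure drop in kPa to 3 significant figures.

ΔP ≈ 3.82 kPa

Hydraulic diameter D_h = 4A/P = 4·(0.13·0.0919)/(2·(0.13+0.0919)) = 0.04779/0.4438 = 0.1077 m.
Re = ρVD_h/μ = 1110·1.11·0.1077/0.0124 = 1.07e+04.
ε/D_h = 0.00012/0.1077 = 0.00111; Haaland gives 1/√f = -1.8 log₁₀[0.000123+0.000645] = 5.606, so f = 0.03182.
ΔP = f(L/D_h)(ρV²/2) = 0.03182·18.9/0.1077·683.8 = 3819 Pa.
ΔP = 3.82 kPa.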